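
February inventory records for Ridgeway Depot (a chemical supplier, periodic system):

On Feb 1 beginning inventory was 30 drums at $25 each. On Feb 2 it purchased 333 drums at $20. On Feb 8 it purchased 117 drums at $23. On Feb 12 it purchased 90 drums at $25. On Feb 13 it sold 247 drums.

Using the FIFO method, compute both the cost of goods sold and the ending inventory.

COGS = $5,090; ending inventory = $7,261

Feb 13, 247 sold [FIFO — oldest first]: 30 @ $25 + 217 @ $20 = $5,090
Ending inventory: 116 @ $20 + 117 @ $23 + 90 @ $25 = $7,261
Check: goods available $12,351 = COGS $5,090 + ending $7,261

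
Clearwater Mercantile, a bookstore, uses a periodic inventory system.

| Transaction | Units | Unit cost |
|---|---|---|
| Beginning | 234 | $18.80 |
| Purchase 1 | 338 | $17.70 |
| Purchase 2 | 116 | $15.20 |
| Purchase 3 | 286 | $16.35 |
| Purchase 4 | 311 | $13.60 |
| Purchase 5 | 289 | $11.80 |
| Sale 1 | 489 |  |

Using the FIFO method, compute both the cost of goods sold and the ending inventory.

COGS = $8,912.70; ending inventory = $15,548.20

Sale 1 (489) [FIFO — oldest first]: 234 @ $18.80 + 255 @ $17.70 = $8,912.70
Ending inventory: 83 @ $17.70 + 116 @ $15.20 + 286 @ $16.35 + 311 @ $13.60 + 289 @ $11.80 = $15,548.20
Check: goods available $24,460.90 = COGS $8,912.70 + ending $15,548.20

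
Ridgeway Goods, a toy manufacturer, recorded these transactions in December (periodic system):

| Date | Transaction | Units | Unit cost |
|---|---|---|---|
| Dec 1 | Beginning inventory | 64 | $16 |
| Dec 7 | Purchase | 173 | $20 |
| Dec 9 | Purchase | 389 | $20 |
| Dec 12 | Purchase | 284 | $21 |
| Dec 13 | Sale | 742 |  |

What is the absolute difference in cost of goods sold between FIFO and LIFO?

FIFO COGS: 64 @ $16 + 173 @ $20 + 389 @ $20 + 116 @ $21 = $14,700
LIFO COGS: 284 @ $21 + 389 @ $20 + 69 @ $20 = $15,124
Difference = |$14,700 − $15,124| = $424

$424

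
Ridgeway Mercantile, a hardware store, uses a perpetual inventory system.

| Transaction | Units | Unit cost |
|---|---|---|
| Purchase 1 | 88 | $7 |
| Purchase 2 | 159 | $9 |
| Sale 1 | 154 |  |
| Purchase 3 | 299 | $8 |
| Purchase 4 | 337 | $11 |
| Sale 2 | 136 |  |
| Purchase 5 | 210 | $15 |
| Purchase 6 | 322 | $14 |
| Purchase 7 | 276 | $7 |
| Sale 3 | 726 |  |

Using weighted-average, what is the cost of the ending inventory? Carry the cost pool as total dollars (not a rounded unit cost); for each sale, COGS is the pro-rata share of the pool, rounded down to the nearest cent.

After Purchase 1: 88 on hand, pool $616.00 (≈ $7.0000 each)
After Purchase 2: 247 on hand, pool $2,047.00 (≈ $8.2874 each)
Sale 1, sell 154: 154/247 × $2,047.00 → $1,276.26
After Purchase 3: 392 on hand, pool $3,162.74 (≈ $8.0682 each)
After Purchase 4: 729 on hand, pool $6,869.74 (≈ $9.4235 each)
Sale 2, sell 136: 136/729 × $6,869.74 → $1,281.59
After Purchase 5: 803 on hand, pool $8,738.15 (≈ $10.8819 each)
After Purchase 6: 1125 on hand, pool $13,246.15 (≈ $11.7744 each)
After Purchase 7: 1401 on hand, pool $15,178.15 (≈ $10.8338 each)
Sale 3, sell 726: 726/1401 × $15,178.15 → $7,865.33
Total COGS = $1,276.26 + $1,281.59 + $7,865.33 = $10,423.18
Ending inventory (cost pool remaining) = $7,312.82

Ending inventory = $7,312.82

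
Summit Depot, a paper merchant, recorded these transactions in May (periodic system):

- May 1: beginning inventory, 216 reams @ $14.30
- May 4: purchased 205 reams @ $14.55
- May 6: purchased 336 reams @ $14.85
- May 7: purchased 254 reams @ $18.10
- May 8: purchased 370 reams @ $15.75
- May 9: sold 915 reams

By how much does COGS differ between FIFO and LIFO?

$825.30

FIFO COGS: 216 @ $14.30 + 205 @ $14.55 + 336 @ $14.85 + 158 @ $18.10 = $13,920.95
LIFO COGS: 370 @ $15.75 + 254 @ $18.10 + 291 @ $14.85 = $14,746.25
Difference = |$13,920.95 − $14,746.25| = $825.30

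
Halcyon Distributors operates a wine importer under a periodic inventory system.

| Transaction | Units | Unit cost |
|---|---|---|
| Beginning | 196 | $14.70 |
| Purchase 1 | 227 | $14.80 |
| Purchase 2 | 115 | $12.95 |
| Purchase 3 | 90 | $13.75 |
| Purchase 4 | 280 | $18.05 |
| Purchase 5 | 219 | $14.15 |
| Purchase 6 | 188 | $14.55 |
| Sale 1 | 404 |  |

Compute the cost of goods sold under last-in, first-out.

Sale 1 (404) [LIFO — newest first]: 188 @ $14.55 + 216 @ $14.15 = $5,791.80
Ending inventory: 196 @ $14.70 + 227 @ $14.80 + 115 @ $12.95 + 90 @ $13.75 + 280 @ $18.05 + 3 @ $14.15 = $14,064.00

COGS = $5,791.80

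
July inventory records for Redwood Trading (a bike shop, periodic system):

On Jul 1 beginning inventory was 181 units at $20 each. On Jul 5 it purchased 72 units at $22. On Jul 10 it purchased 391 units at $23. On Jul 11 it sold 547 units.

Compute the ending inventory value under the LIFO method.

Jul 11, 547 sold [LIFO — newest first]: 391 @ $23 + 72 @ $22 + 84 @ $20 = $12,257
Ending inventory: 97 @ $20 = $1,940
Check: goods available $14,197 = COGS $12,257 + ending $1,940

Ending inventory = $1,940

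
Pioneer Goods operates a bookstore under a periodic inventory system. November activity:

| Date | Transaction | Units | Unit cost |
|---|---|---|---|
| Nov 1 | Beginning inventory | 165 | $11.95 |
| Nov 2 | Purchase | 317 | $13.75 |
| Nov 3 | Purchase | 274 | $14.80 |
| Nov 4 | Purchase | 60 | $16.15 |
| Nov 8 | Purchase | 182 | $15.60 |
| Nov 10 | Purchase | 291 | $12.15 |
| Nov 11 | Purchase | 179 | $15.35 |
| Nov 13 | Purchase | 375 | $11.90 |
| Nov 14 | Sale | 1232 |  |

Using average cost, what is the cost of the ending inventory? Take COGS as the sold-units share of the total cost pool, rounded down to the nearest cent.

Nov 14, sell 1232: 1232/1843 × $24,939.70 → $16,671.57
Ending inventory (cost pool remaining) = $8,268.13

Ending inventory = $8,268.13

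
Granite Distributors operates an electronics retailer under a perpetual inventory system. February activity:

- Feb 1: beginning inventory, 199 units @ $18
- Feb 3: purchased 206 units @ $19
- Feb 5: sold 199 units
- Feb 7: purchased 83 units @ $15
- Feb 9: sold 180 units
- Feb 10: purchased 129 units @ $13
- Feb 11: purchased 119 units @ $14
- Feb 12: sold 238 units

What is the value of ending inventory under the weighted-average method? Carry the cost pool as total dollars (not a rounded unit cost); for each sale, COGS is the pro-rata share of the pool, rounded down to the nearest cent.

Ending inventory = $1,750.21

After Feb 1: 199 on hand, pool $3,582.00 (≈ $18.0000 each)
After Feb 3: 405 on hand, pool $7,496.00 (≈ $18.5086 each)
Feb 5, sell 199: 199/405 × $7,496.00 → $3,683.21
After Feb 7: 289 on hand, pool $5,057.79 (≈ $17.5010 each)
Feb 9, sell 180: 180/289 × $5,057.79 → $3,150.18
After Feb 10: 238 on hand, pool $3,584.61 (≈ $15.0614 each)
After Feb 11: 357 on hand, pool $5,250.61 (≈ $14.7076 each)
Feb 12, sell 238: 238/357 × $5,250.61 → $3,500.40
Total COGS = $3,683.21 + $3,150.18 + $3,500.40 = $10,333.79
Ending inventory (cost pool remaining) = $1,750.21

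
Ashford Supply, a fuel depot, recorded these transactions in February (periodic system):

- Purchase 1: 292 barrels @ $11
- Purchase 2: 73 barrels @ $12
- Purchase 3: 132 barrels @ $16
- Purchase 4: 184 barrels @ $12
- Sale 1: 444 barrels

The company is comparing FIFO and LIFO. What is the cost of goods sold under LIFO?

FIFO COGS: 292 @ $11 + 73 @ $12 + 79 @ $16 = $5,352
LIFO COGS: 184 @ $12 + 132 @ $16 + 73 @ $12 + 55 @ $11 = $5,801

COGS = $5,801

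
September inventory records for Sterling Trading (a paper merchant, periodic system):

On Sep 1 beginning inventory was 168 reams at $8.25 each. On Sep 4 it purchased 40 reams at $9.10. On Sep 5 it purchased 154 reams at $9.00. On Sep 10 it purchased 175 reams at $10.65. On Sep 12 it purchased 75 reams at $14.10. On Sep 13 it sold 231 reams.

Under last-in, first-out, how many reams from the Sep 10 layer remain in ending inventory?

19

Sep 13, 231 sold [LIFO — newest first]: 75 @ $14.10 + 156 @ $10.65 = $2,718.90
Ending inventory: 168 @ $8.25 + 40 @ $9.10 + 154 @ $9.00 + 19 @ $10.65 = $3,338.35
Check: goods available $6,057.25 = COGS $2,718.90 + ending $3,338.35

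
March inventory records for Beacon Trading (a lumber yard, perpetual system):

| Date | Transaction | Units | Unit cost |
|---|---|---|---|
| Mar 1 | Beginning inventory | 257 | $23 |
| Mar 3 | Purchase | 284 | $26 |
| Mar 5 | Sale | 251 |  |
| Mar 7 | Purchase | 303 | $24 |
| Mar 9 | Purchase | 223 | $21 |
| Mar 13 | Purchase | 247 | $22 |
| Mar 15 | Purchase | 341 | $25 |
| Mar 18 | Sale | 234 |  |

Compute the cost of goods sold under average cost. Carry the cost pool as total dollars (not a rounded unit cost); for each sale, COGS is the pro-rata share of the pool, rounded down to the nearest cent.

COGS = $11,675.07

After Mar 1: 257 on hand, pool $5,911.00 (≈ $23.0000 each)
After Mar 3: 541 on hand, pool $13,295.00 (≈ $24.5749 each)
Mar 5, sell 251: 251/541 × $13,295.00 → $6,168.29
After Mar 7: 593 on hand, pool $14,398.71 (≈ $24.2811 each)
After Mar 9: 816 on hand, pool $19,081.71 (≈ $23.3844 each)
After Mar 13: 1063 on hand, pool $24,515.71 (≈ $23.0628 each)
After Mar 15: 1404 on hand, pool $33,040.71 (≈ $23.5333 each)
Mar 18, sell 234: 234/1404 × $33,040.71 → $5,506.78
Total COGS = $6,168.29 + $5,506.78 = $11,675.07
Ending inventory (cost pool remaining) = $27,533.93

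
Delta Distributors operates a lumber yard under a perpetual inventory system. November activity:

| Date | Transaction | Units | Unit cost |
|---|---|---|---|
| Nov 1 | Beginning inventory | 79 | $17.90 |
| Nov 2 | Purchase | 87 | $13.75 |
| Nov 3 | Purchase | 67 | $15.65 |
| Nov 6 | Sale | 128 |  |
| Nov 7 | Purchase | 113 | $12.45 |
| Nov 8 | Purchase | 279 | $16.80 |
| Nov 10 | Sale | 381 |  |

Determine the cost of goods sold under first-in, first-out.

Nov 6, 128 sold [FIFO — oldest first]: 79 @ $17.90 + 49 @ $13.75 = $2,087.85
Nov 10, 381 sold [FIFO — oldest first]: 38 @ $13.75 + 67 @ $15.65 + 113 @ $12.45 + 163 @ $16.80 = $5,716.30
Total COGS = $2,087.85 + $5,716.30 = $7,804.15
Ending inventory: 116 @ $16.80 = $1,948.80

COGS = $7,804.15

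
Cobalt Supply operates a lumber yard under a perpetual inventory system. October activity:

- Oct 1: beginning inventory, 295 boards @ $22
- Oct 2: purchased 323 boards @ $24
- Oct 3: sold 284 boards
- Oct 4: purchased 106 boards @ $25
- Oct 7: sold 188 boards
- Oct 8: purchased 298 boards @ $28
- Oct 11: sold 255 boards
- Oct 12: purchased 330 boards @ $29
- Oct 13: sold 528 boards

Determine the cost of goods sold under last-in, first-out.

COGS = $32,672

Oct 3, 284 sold [LIFO — newest first]: 284 @ $24 = $6,816
Oct 7, 188 sold [LIFO — newest first]: 106 @ $25 + 39 @ $24 + 43 @ $22 = $4,532
Oct 11, 255 sold [LIFO — newest first]: 255 @ $28 = $7,140
Oct 13, 528 sold [LIFO — newest first]: 330 @ $29 + 43 @ $28 + 155 @ $22 = $14,184
Total COGS = $6,816 + $4,532 + $7,140 + $14,184 = $32,672
Ending inventory: 97 @ $22 = $2,134
Check: goods available $34,806 = COGS $32,672 + ending $2,134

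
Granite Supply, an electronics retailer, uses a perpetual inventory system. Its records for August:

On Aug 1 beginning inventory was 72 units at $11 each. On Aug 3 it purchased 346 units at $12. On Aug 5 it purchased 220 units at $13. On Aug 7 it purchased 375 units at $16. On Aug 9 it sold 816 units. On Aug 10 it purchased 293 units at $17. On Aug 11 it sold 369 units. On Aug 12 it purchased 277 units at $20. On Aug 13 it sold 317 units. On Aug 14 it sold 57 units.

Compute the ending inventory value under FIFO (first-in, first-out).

Aug 9, 816 sold [FIFO — oldest first]: 72 @ $11 + 346 @ $12 + 220 @ $13 + 178 @ $16 = $10,652
Aug 11, 369 sold [FIFO — oldest first]: 197 @ $16 + 172 @ $17 = $6,076
Aug 13, 317 sold [FIFO — oldest first]: 121 @ $17 + 196 @ $20 = $5,977
Aug 14, 57 sold [FIFO — oldest first]: 57 @ $20 = $1,140
Total COGS = $10,652 + $6,076 + $5,977 + $1,140 = $23,845
Ending inventory: 24 @ $20 = $480

Ending inventory = $480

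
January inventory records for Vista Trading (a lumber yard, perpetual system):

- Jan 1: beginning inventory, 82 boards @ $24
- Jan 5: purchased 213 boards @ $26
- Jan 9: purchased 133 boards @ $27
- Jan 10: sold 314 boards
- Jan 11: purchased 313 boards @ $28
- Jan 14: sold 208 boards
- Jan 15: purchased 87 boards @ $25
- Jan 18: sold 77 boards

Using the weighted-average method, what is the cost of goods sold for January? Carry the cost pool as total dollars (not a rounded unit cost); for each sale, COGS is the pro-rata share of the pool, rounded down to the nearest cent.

After Jan 1: 82 on hand, pool $1,968.00 (≈ $24.0000 each)
After Jan 5: 295 on hand, pool $7,506.00 (≈ $25.4441 each)
After Jan 9: 428 on hand, pool $11,097.00 (≈ $25.9276 each)
Jan 10, sell 314: 314/428 × $11,097.00 → $8,141.25
After Jan 11: 427 on hand, pool $11,719.75 (≈ $27.4467 each)
Jan 14, sell 208: 208/427 × $11,719.75 → $5,708.91
After Jan 15: 306 on hand, pool $8,185.84 (≈ $26.7511 each)
Jan 18, sell 77: 77/306 × $8,185.84 → $2,059.83
Total COGS = $8,141.25 + $5,708.91 + $2,059.83 = $15,909.99
Ending inventory (cost pool remaining) = $6,126.01
Check: goods available $22,036.00 = COGS $15,909.99 + ending $6,126.01

COGS = $15,909.99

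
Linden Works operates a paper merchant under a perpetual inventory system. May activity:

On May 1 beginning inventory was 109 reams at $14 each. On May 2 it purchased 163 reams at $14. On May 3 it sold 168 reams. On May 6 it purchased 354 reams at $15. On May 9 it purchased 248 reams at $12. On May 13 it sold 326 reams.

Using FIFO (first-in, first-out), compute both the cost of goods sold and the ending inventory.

May 3, 168 sold [FIFO — oldest first]: 109 @ $14 + 59 @ $14 = $2,352
May 13, 326 sold [FIFO — oldest first]: 104 @ $14 + 222 @ $15 = $4,786
Total COGS = $2,352 + $4,786 = $7,138
Ending inventory: 132 @ $15 + 248 @ $12 = $4,956

COGS = $7,138; ending inventory = $4,956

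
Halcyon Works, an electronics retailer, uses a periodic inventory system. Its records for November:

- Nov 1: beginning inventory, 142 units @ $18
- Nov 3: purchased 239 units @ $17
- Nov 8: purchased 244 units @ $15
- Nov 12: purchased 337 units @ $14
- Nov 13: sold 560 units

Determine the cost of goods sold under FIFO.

COGS = $9,304

Nov 13, 560 sold [FIFO — oldest first]: 142 @ $18 + 239 @ $17 + 179 @ $15 = $9,304
Ending inventory: 65 @ $15 + 337 @ $14 = $5,693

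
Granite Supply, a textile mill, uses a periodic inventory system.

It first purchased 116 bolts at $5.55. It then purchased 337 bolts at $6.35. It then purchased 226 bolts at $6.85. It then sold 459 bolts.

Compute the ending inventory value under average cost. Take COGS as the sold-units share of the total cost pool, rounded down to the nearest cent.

Ending inventory = $1,403.55

Sale 1, sell 459: 459/679 × $4,331.85 → $2,928.30
Ending inventory (cost pool remaining) = $1,403.55
Check: goods available $4,331.85 = COGS $2,928.30 + ending $1,403.55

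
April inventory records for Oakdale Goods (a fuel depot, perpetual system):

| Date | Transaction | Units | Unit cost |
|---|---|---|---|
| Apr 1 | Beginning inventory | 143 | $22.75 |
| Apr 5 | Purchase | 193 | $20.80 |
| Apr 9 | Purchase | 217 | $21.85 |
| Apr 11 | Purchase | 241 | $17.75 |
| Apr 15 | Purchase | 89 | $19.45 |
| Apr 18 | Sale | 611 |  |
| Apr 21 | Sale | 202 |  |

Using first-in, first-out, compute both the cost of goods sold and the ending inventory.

Apr 18, 611 sold [FIFO — oldest first]: 143 @ $22.75 + 193 @ $20.80 + 217 @ $21.85 + 58 @ $17.75 = $13,038.60
Apr 21, 202 sold [FIFO — oldest first]: 183 @ $17.75 + 19 @ $19.45 = $3,617.80
Total COGS = $13,038.60 + $3,617.80 = $16,656.40
Ending inventory: 70 @ $19.45 = $1,361.50

COGS = $16,656.40; ending inventory = $1,361.50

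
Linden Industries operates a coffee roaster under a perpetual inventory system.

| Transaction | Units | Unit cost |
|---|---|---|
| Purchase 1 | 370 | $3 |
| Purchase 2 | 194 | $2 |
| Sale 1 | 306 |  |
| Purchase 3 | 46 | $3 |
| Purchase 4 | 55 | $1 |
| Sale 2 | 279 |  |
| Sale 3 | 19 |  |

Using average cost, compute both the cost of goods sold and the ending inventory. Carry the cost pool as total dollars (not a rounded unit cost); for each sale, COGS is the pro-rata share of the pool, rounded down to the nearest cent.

After Purchase 1: 370 on hand, pool $1,110.00 (≈ $3.0000 each)
After Purchase 2: 564 on hand, pool $1,498.00 (≈ $2.6560 each)
Sale 1, sell 306: 306/564 × $1,498.00 → $812.74
After Purchase 3: 304 on hand, pool $823.26 (≈ $2.7081 each)
After Purchase 4: 359 on hand, pool $878.26 (≈ $2.4464 each)
Sale 2, sell 279: 279/359 × $878.26 → $682.54
Sale 3, sell 19: 19/80 × $195.72 → $46.48
Total COGS = $812.74 + $682.54 + $46.48 = $1,541.76
Ending inventory (cost pool remaining) = $149.24

COGS = $1,541.76; ending inventory = $149.24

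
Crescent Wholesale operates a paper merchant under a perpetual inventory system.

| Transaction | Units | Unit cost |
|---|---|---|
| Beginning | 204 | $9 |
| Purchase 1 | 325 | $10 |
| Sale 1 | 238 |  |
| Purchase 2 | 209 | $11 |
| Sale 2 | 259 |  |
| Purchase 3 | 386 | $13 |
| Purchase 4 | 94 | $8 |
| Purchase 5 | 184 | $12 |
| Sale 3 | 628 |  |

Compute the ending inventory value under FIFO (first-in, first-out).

Ending inventory = $2,952

Sale 1 (238) [FIFO — oldest first]: 204 @ $9 + 34 @ $10 = $2,176
Sale 2 (259) [FIFO — oldest first]: 259 @ $10 = $2,590
Sale 3 (628) [FIFO — oldest first]: 32 @ $10 + 209 @ $11 + 386 @ $13 + 1 @ $8 = $7,645
Total COGS = $2,176 + $2,590 + $7,645 = $12,411
Ending inventory: 93 @ $8 + 184 @ $12 = $2,952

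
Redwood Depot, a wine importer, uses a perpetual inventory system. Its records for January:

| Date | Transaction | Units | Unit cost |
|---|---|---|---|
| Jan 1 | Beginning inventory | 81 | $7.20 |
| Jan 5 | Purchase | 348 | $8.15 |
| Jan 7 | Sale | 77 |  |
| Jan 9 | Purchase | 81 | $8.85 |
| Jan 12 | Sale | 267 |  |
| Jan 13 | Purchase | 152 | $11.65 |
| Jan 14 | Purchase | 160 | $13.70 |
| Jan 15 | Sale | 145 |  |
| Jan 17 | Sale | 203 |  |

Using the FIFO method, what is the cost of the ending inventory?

Jan 7, 77 sold [FIFO — oldest first]: 77 @ $7.20 = $554.40
Jan 12, 267 sold [FIFO — oldest first]: 4 @ $7.20 + 263 @ $8.15 = $2,172.25
Jan 15, 145 sold [FIFO — oldest first]: 85 @ $8.15 + 60 @ $8.85 = $1,223.75
Jan 17, 203 sold [FIFO — oldest first]: 21 @ $8.85 + 152 @ $11.65 + 30 @ $13.70 = $2,367.65
Total COGS = $554.40 + $2,172.25 + $1,223.75 + $2,367.65 = $6,318.05
Ending inventory: 130 @ $13.70 = $1,781.00

Ending inventory = $1,781.00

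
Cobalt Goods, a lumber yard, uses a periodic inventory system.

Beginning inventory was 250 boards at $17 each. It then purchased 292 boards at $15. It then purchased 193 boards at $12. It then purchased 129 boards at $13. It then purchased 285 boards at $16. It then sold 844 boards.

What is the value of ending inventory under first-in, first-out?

Sale 1 (844) [FIFO — oldest first]: 250 @ $17 + 292 @ $15 + 193 @ $12 + 109 @ $13 = $12,363
Ending inventory: 20 @ $13 + 285 @ $16 = $4,820

Ending inventory = $4,820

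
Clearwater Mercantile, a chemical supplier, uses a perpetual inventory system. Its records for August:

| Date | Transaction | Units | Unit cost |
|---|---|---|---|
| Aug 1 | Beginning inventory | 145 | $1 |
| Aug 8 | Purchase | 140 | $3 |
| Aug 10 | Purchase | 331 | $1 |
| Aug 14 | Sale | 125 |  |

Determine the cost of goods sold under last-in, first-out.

COGS = $125

Aug 14, 125 sold [LIFO — newest first]: 125 @ $1 = $125
Ending inventory: 145 @ $1 + 140 @ $3 + 206 @ $1 = $771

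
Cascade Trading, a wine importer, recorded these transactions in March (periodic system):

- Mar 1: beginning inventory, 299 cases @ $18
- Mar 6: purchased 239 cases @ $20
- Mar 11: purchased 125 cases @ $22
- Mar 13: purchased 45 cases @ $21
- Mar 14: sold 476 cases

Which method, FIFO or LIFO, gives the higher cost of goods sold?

FIFO COGS: 299 @ $18 + 177 @ $20 = $8,922
LIFO COGS: 45 @ $21 + 125 @ $22 + 239 @ $20 + 67 @ $18 = $9,681

LIFO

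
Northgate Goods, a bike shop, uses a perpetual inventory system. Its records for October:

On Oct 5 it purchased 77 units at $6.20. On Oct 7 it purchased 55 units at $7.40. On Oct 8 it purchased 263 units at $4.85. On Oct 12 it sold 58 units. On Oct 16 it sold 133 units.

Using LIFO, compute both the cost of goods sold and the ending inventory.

COGS = $926.35; ending inventory = $1,233.60

Oct 12, 58 sold [LIFO — newest first]: 58 @ $4.85 = $281.30
Oct 16, 133 sold [LIFO — newest first]: 133 @ $4.85 = $645.05
Total COGS = $281.30 + $645.05 = $926.35
Ending inventory: 77 @ $6.20 + 55 @ $7.40 + 72 @ $4.85 = $1,233.60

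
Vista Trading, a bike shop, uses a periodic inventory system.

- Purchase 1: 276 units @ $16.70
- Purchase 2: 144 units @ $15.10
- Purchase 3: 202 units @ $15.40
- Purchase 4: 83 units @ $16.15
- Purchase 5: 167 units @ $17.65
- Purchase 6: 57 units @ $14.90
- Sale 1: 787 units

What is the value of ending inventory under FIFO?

Ending inventory = $2,349.55

Sale 1 (787) [FIFO — oldest first]: 276 @ $16.70 + 144 @ $15.10 + 202 @ $15.40 + 83 @ $16.15 + 82 @ $17.65 = $12,682.15
Ending inventory: 85 @ $17.65 + 57 @ $14.90 = $2,349.55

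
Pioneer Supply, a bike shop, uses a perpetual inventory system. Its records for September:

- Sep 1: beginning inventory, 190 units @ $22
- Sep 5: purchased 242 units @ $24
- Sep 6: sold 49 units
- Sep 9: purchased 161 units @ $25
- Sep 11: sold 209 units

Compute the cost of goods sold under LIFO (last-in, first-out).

COGS = $6,353

Sep 6, 49 sold [LIFO — newest first]: 49 @ $24 = $1,176
Sep 11, 209 sold [LIFO — newest first]: 161 @ $25 + 48 @ $24 = $5,177
Total COGS = $1,176 + $5,177 = $6,353
Ending inventory: 190 @ $22 + 145 @ $24 = $7,660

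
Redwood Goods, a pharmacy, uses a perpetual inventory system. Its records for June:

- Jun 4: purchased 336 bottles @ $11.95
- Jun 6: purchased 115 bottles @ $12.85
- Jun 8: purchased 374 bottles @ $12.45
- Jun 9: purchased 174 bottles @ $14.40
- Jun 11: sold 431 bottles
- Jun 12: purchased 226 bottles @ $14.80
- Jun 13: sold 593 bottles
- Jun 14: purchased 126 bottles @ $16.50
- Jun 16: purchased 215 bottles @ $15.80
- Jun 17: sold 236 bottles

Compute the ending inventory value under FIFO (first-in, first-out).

Ending inventory = $4,898.50

Jun 11, 431 sold [FIFO — oldest first]: 336 @ $11.95 + 95 @ $12.85 = $5,235.95
Jun 13, 593 sold [FIFO — oldest first]: 20 @ $12.85 + 374 @ $12.45 + 174 @ $14.40 + 25 @ $14.80 = $7,788.90
Jun 17, 236 sold [FIFO — oldest first]: 201 @ $14.80 + 35 @ $16.50 = $3,552.30
Total COGS = $5,235.95 + $7,788.90 + $3,552.30 = $16,577.15
Ending inventory: 91 @ $16.50 + 215 @ $15.80 = $4,898.50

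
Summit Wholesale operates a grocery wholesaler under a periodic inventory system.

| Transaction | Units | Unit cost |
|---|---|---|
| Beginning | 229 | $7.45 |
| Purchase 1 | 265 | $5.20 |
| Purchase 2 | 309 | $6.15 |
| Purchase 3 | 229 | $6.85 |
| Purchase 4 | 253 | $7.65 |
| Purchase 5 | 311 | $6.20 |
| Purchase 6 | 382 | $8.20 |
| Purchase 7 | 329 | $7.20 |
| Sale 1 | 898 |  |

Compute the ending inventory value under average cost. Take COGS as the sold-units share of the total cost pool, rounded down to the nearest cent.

Ending inventory = $9,721.86

Sale 1, sell 898: 898/2307 × $15,917.90 → $6,196.04
Ending inventory (cost pool remaining) = $9,721.86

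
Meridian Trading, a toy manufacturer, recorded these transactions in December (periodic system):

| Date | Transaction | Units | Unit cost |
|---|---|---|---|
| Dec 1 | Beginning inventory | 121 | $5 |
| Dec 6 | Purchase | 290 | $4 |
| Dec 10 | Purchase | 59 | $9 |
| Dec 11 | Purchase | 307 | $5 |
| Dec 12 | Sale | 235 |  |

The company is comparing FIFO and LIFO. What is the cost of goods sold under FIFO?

COGS = $1,061

FIFO COGS: 121 @ $5 + 114 @ $4 = $1,061
LIFO COGS: 235 @ $5 = $1,175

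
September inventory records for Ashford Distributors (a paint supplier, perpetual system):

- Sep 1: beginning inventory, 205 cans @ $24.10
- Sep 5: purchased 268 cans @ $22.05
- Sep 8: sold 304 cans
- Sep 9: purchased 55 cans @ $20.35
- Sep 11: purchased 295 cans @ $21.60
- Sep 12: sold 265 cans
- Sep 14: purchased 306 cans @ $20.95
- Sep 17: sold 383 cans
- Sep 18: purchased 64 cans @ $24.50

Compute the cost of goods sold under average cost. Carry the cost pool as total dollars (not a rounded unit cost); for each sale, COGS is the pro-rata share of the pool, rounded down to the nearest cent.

COGS = $20,967.15

After Sep 1: 205 on hand, pool $4,940.50 (≈ $24.1000 each)
After Sep 5: 473 on hand, pool $10,849.90 (≈ $22.9385 each)
Sep 8, sell 304: 304/473 × $10,849.90 → $6,973.29
After Sep 9: 224 on hand, pool $4,995.86 (≈ $22.3029 each)
After Sep 11: 519 on hand, pool $11,367.86 (≈ $21.9034 each)
Sep 12, sell 265: 265/519 × $11,367.86 → $5,804.39
After Sep 14: 560 on hand, pool $11,974.17 (≈ $21.3824 each)
Sep 17, sell 383: 383/560 × $11,974.17 → $8,189.47
After Sep 18: 241 on hand, pool $5,352.70 (≈ $22.2104 each)
Total COGS = $6,973.29 + $5,804.39 + $8,189.47 = $20,967.15
Ending inventory (cost pool remaining) = $5,352.70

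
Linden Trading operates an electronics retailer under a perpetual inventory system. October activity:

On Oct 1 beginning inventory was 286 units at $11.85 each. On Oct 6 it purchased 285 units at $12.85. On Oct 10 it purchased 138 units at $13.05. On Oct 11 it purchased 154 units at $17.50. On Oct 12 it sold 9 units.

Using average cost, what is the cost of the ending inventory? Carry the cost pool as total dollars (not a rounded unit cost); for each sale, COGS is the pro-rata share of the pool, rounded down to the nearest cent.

After Oct 1: 286 on hand, pool $3,389.10 (≈ $11.8500 each)
After Oct 6: 571 on hand, pool $7,051.35 (≈ $12.3491 each)
After Oct 10: 709 on hand, pool $8,852.25 (≈ $12.4855 each)
After Oct 11: 863 on hand, pool $11,547.25 (≈ $13.3804 each)
Oct 12, sell 9: 9/863 × $11,547.25 → $120.42
Ending inventory (cost pool remaining) = $11,426.83

Ending inventory = $11,426.83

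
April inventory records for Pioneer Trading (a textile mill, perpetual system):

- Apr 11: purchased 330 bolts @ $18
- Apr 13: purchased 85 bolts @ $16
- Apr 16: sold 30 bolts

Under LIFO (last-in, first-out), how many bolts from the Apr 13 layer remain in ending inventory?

Apr 16, 30 sold [LIFO — newest first]: 30 @ $16 = $480
Ending inventory: 330 @ $18 + 55 @ $16 = $6,820

55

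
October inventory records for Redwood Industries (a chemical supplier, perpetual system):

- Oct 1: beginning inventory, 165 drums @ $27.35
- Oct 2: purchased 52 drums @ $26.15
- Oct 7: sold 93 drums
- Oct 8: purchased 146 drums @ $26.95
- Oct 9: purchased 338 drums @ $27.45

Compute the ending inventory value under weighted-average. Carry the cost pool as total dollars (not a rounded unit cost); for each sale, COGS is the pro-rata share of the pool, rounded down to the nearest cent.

After Oct 1: 165 on hand, pool $4,512.75 (≈ $27.3500 each)
After Oct 2: 217 on hand, pool $5,872.55 (≈ $27.0624 each)
Oct 7, sell 93: 93/217 × $5,872.55 → $2,516.80
After Oct 8: 270 on hand, pool $7,290.45 (≈ $27.0017 each)
After Oct 9: 608 on hand, pool $16,568.55 (≈ $27.2509 each)
Ending inventory (cost pool remaining) = $16,568.55
Check: goods available $19,085.35 = COGS $2,516.80 + ending $16,568.55

Ending inventory = $16,568.55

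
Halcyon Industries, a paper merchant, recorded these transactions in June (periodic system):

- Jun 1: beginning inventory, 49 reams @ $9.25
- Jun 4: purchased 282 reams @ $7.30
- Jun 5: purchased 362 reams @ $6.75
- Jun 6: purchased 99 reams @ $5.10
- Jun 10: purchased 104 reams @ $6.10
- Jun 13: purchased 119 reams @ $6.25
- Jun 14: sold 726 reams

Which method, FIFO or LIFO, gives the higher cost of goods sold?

FIFO

FIFO COGS: 49 @ $9.25 + 282 @ $7.30 + 362 @ $6.75 + 33 @ $5.10 = $5,123.65
LIFO COGS: 119 @ $6.25 + 104 @ $6.10 + 99 @ $5.10 + 362 @ $6.75 + 42 @ $7.30 = $4,633.15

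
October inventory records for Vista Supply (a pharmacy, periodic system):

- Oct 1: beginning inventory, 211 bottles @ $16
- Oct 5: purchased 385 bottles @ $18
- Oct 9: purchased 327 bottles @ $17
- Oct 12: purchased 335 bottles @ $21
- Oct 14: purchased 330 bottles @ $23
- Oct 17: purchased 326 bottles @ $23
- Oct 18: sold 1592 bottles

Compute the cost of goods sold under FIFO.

Oct 18, 1592 sold [FIFO — oldest first]: 211 @ $16 + 385 @ $18 + 327 @ $17 + 335 @ $21 + 330 @ $23 + 4 @ $23 = $30,582
Ending inventory: 322 @ $23 = $7,406
Check: goods available $37,988 = COGS $30,582 + ending $7,406

COGS = $30,582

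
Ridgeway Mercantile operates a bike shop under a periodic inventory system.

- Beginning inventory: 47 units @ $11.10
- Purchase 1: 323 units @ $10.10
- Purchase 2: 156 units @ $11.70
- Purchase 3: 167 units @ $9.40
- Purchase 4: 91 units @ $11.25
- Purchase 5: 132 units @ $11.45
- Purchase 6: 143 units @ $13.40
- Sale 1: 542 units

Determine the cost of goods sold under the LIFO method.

COGS = $6,126.45

Sale 1 (542) [LIFO — newest first]: 143 @ $13.40 + 132 @ $11.45 + 91 @ $11.25 + 167 @ $9.40 + 9 @ $11.70 = $6,126.45
Ending inventory: 47 @ $11.10 + 323 @ $10.10 + 147 @ $11.70 = $5,503.90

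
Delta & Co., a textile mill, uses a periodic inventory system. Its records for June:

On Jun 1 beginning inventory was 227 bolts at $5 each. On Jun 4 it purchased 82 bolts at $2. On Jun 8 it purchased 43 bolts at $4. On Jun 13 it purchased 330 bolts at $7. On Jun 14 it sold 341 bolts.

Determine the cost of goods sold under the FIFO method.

COGS = $1,427

Jun 14, 341 sold [FIFO — oldest first]: 227 @ $5 + 82 @ $2 + 32 @ $4 = $1,427
Ending inventory: 11 @ $4 + 330 @ $7 = $2,354
Check: goods available $3,781 = COGS $1,427 + ending $2,354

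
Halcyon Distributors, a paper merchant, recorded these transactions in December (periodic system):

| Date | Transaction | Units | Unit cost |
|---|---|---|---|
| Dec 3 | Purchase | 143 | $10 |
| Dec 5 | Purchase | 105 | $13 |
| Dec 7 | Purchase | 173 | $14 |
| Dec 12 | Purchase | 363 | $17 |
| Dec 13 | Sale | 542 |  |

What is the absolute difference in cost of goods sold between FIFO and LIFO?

FIFO COGS: 143 @ $10 + 105 @ $13 + 173 @ $14 + 121 @ $17 = $7,274
LIFO COGS: 363 @ $17 + 173 @ $14 + 6 @ $13 = $8,671
Difference = |$7,274 − $8,671| = $1,397

$1,397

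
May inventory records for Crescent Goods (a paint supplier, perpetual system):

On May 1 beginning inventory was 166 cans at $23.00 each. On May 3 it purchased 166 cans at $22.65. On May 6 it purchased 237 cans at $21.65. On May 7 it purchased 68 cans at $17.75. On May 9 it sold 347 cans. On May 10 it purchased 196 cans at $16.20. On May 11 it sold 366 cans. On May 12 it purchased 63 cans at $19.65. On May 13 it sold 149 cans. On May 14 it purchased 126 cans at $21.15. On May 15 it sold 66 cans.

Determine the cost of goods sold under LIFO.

COGS = $18,943.00

May 9, 347 sold [LIFO — newest first]: 68 @ $17.75 + 237 @ $21.65 + 42 @ $22.65 = $7,289.35
May 11, 366 sold [LIFO — newest first]: 196 @ $16.20 + 124 @ $22.65 + 46 @ $23.00 = $7,041.80
May 13, 149 sold [LIFO — newest first]: 63 @ $19.65 + 86 @ $23.00 = $3,215.95
May 15, 66 sold [LIFO — newest first]: 66 @ $21.15 = $1,395.90
Total COGS = $7,289.35 + $7,041.80 + $3,215.95 + $1,395.90 = $18,943.00
Ending inventory: 34 @ $23.00 + 60 @ $21.15 = $2,051.00
Check: goods available $20,994.00 = COGS $18,943.00 + ending $2,051.00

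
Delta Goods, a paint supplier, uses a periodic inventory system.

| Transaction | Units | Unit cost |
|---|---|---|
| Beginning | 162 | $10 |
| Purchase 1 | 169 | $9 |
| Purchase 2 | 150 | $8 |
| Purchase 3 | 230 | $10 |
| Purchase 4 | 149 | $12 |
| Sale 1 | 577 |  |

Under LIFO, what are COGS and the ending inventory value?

COGS = $5,720; ending inventory = $2,709

Sale 1 (577) [LIFO — newest first]: 149 @ $12 + 230 @ $10 + 150 @ $8 + 48 @ $9 = $5,720
Ending inventory: 162 @ $10 + 121 @ $9 = $2,709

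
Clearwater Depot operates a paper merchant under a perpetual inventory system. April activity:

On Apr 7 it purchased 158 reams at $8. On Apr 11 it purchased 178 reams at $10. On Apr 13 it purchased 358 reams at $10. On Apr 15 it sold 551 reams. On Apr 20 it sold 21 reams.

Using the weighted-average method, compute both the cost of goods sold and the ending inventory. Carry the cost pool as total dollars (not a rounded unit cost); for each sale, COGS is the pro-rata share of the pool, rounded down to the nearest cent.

COGS = $5,459.54; ending inventory = $1,164.46

After Apr 7: 158 on hand, pool $1,264.00 (≈ $8.0000 each)
After Apr 11: 336 on hand, pool $3,044.00 (≈ $9.0595 each)
After Apr 13: 694 on hand, pool $6,624.00 (≈ $9.5447 each)
Apr 15, sell 551: 551/694 × $6,624.00 → $5,259.11
Apr 20, sell 21: 21/143 × $1,364.89 → $200.43
Total COGS = $5,259.11 + $200.43 = $5,459.54
Ending inventory (cost pool remaining) = $1,164.46
Check: goods available $6,624.00 = COGS $5,459.54 + ending $1,164.46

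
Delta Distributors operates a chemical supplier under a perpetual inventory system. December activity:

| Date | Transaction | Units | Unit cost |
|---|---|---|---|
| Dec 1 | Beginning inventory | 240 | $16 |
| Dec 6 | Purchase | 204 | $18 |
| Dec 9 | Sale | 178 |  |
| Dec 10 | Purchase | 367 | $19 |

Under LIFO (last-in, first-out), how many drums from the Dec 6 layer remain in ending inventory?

26

Dec 9, 178 sold [LIFO — newest first]: 178 @ $18 = $3,204
Ending inventory: 240 @ $16 + 26 @ $18 + 367 @ $19 = $11,281
Check: goods available $14,485 = COGS $3,204 + ending $11,281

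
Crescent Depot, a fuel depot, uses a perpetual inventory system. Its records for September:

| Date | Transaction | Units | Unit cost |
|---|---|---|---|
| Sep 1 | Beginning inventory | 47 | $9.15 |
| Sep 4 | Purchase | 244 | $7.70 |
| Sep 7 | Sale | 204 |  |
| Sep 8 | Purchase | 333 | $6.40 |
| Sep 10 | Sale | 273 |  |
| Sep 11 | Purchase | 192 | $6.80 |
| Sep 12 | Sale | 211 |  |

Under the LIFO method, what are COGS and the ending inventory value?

COGS = $4,745.20; ending inventory = $1,000.45

Sep 7, 204 sold [LIFO — newest first]: 204 @ $7.70 = $1,570.80
Sep 10, 273 sold [LIFO — newest first]: 273 @ $6.40 = $1,747.20
Sep 12, 211 sold [LIFO — newest first]: 192 @ $6.80 + 19 @ $6.40 = $1,427.20
Total COGS = $1,570.80 + $1,747.20 + $1,427.20 = $4,745.20
Ending inventory: 47 @ $9.15 + 40 @ $7.70 + 41 @ $6.40 = $1,000.45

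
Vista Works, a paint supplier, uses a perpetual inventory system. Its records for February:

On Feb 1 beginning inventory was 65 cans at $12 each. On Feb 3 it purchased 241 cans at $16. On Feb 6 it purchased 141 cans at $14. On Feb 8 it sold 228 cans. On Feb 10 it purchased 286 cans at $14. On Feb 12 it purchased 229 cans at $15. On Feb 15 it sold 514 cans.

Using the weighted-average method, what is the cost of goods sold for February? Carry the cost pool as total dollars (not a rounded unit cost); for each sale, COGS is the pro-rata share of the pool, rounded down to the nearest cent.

After Feb 1: 65 on hand, pool $780.00 (≈ $12.0000 each)
After Feb 3: 306 on hand, pool $4,636.00 (≈ $15.1503 each)
After Feb 6: 447 on hand, pool $6,610.00 (≈ $14.7875 each)
Feb 8, sell 228: 228/447 × $6,610.00 → $3,371.54
After Feb 10: 505 on hand, pool $7,242.46 (≈ $14.3415 each)
After Feb 12: 734 on hand, pool $10,677.46 (≈ $14.5469 each)
Feb 15, sell 514: 514/734 × $10,677.46 → $7,477.13
Total COGS = $3,371.54 + $7,477.13 = $10,848.67
Ending inventory (cost pool remaining) = $3,200.33

COGS = $10,848.67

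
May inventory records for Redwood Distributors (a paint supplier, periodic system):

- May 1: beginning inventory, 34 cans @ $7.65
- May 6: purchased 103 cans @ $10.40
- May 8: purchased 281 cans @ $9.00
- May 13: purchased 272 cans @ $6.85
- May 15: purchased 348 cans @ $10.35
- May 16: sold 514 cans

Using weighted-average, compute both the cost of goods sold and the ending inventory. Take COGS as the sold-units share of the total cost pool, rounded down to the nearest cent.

COGS = $4,617.73; ending inventory = $4,707.57

May 16, sell 514: 514/1038 × $9,325.30 → $4,617.73
Ending inventory (cost pool remaining) = $4,707.57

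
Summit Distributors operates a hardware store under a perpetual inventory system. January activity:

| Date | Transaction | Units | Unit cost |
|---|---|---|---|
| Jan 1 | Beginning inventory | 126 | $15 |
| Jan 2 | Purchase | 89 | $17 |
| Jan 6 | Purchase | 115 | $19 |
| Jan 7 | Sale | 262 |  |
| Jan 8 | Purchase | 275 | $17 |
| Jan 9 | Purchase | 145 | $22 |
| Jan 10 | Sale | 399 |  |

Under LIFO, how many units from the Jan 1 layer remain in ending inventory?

68

Jan 7, 262 sold [LIFO — newest first]: 115 @ $19 + 89 @ $17 + 58 @ $15 = $4,568
Jan 10, 399 sold [LIFO — newest first]: 145 @ $22 + 254 @ $17 = $7,508
Total COGS = $4,568 + $7,508 = $12,076
Ending inventory: 68 @ $15 + 21 @ $17 = $1,377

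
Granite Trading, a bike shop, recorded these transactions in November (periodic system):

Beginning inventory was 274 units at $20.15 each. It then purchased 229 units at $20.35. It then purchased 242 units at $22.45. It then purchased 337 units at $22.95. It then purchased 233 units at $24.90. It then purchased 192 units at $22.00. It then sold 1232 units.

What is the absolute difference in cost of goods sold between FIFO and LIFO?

$749.25

FIFO COGS: 274 @ $20.15 + 229 @ $20.35 + 242 @ $22.45 + 337 @ $22.95 + 150 @ $24.90 = $27,083.30
LIFO COGS: 192 @ $22.00 + 233 @ $24.90 + 337 @ $22.95 + 242 @ $22.45 + 228 @ $20.35 = $27,832.55
Difference = |$27,083.30 − $27,832.55| = $749.25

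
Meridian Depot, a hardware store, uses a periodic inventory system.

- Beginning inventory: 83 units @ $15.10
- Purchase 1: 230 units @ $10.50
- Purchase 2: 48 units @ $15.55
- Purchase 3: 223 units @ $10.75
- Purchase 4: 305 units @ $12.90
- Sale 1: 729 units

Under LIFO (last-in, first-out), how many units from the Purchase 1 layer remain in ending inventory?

Sale 1 (729) [LIFO — newest first]: 305 @ $12.90 + 223 @ $10.75 + 48 @ $15.55 + 153 @ $10.50 = $8,684.65
Ending inventory: 83 @ $15.10 + 77 @ $10.50 = $2,061.80

77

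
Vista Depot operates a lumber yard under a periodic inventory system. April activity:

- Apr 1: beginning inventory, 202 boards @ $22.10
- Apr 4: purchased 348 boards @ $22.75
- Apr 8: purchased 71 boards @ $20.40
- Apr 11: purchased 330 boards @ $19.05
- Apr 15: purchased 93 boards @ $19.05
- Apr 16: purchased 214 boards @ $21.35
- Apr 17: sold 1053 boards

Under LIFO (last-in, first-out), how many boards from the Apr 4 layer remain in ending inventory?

3

Apr 17, 1053 sold [LIFO — newest first]: 214 @ $21.35 + 93 @ $19.05 + 330 @ $19.05 + 71 @ $20.40 + 345 @ $22.75 = $21,924.20
Ending inventory: 202 @ $22.10 + 3 @ $22.75 = $4,532.45
Check: goods available $26,456.65 = COGS $21,924.20 + ending $4,532.45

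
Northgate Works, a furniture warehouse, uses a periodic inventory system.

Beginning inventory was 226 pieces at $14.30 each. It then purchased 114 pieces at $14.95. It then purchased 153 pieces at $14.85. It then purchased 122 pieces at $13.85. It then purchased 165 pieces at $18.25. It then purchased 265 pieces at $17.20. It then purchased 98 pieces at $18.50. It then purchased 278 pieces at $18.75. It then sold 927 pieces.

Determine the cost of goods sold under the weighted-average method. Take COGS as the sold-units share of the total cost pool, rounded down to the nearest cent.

Sale 1, sell 927: 927/1421 × $23,492.60 → $15,325.57
Ending inventory (cost pool remaining) = $8,167.03

COGS = $15,325.57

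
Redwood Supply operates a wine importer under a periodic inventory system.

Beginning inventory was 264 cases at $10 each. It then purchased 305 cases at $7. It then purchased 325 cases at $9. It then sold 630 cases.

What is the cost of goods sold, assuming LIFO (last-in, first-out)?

COGS = $5,060

Sale 1 (630) [LIFO — newest first]: 325 @ $9 + 305 @ $7 = $5,060
Ending inventory: 264 @ $10 = $2,640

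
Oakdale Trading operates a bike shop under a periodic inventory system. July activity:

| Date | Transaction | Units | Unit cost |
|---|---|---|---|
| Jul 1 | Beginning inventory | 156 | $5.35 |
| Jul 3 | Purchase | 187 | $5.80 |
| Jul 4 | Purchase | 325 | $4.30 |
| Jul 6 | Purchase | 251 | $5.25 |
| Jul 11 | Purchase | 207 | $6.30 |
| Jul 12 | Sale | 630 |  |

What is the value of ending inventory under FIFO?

Jul 12, 630 sold [FIFO — oldest first]: 156 @ $5.35 + 187 @ $5.80 + 287 @ $4.30 = $3,153.30
Ending inventory: 38 @ $4.30 + 251 @ $5.25 + 207 @ $6.30 = $2,785.25

Ending inventory = $2,785.25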